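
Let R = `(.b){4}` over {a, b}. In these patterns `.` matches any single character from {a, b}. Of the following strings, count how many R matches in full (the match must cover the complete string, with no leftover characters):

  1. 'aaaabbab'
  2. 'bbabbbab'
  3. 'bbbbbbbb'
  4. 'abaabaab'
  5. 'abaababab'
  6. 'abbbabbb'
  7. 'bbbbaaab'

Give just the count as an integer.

3

1. 'aaaabbab' → no match
2. 'bbabbbab' → match
3. 'bbbbbbbb' → match
4. 'abaabaab' → no match
5. 'abaababab' → no match
6. 'abbbabbb' → match
7. 'bbbbaaab' → no match
Total matched: 3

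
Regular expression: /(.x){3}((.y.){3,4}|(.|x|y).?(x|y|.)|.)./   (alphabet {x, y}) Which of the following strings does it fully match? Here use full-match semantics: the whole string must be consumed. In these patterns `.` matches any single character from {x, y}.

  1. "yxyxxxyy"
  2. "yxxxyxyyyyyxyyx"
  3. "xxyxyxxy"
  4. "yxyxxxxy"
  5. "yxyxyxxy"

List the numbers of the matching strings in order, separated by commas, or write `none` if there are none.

1 → match
2 → no match
3 → match
4 → match
5 → match

1, 3, 4, 5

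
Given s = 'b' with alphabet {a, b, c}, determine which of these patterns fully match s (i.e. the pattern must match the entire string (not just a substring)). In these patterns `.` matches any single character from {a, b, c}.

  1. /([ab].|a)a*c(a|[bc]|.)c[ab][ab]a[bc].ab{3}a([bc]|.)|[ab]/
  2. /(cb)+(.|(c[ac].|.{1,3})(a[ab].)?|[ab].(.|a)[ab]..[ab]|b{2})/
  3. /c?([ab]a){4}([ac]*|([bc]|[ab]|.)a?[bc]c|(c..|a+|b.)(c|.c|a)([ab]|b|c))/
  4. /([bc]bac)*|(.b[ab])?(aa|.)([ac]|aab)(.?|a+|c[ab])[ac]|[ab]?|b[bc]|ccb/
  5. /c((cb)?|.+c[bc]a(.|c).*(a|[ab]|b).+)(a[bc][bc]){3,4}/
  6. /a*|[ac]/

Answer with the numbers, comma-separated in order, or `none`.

1, 4

1 → match
2 → no match — must start with 'cb'
3 → no match
4 → match
5 → no match — must start with 'c'
6 → no match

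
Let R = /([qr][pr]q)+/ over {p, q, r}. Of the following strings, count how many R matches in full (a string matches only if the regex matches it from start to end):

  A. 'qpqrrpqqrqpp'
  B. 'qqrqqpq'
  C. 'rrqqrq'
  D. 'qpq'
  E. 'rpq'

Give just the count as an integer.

3

A. 'qpqrrpqqrqpp' → no match — must end with 'q'
B. 'qqrqqpq' → no match
C. 'rrqqrq' → match
D. 'qpq' → match
E. 'rpq' → match
Total matched: 3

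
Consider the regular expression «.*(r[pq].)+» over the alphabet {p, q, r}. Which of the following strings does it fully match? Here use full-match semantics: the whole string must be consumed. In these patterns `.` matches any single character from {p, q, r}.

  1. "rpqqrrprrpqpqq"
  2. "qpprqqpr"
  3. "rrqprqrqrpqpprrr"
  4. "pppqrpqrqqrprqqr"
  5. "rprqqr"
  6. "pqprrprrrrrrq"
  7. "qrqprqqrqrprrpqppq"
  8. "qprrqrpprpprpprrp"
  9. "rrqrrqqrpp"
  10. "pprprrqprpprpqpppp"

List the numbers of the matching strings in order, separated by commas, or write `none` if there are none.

9

1 → no match
2 → no match
3 → no match
4 → no match
5 → no match
6 → no match
7 → no match
8 → no match
9 → match
10 → no match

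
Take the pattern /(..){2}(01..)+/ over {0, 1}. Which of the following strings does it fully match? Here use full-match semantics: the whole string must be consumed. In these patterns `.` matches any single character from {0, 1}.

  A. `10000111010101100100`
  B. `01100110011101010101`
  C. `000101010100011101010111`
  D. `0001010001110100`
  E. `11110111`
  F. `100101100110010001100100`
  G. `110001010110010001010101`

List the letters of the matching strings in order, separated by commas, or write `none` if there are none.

A → match
B → match
C → match
D → match
E → match
F → match
G → match

A, B, C, D, E, F, G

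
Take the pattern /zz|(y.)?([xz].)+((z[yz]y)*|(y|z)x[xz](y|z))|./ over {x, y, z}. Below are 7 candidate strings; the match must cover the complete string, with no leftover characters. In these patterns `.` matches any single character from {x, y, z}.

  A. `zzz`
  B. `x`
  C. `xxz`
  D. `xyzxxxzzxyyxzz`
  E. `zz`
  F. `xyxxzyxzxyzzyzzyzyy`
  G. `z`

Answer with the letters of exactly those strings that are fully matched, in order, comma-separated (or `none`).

B, D, E, F, G

A → no match
B → match
C → no match
D → match
E → match
F → match
G → match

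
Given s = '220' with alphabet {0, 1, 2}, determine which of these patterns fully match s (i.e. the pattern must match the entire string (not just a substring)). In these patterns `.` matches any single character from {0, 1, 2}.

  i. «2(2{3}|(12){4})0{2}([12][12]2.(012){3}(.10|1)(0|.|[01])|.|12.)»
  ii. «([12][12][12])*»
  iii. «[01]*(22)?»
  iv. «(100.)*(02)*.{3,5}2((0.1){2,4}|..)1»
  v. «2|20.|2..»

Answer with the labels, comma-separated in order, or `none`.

v

i → no match
ii → no match
iii → no match
iv → no match — must end with '1'
v → match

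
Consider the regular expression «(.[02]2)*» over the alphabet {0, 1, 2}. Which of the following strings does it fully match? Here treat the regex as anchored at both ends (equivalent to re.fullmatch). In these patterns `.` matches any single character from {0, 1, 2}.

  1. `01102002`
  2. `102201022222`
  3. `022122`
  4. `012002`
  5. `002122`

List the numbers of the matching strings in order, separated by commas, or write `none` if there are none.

3, 5

1 → no match
2 → no match
3 → match
4 → no match
5 → match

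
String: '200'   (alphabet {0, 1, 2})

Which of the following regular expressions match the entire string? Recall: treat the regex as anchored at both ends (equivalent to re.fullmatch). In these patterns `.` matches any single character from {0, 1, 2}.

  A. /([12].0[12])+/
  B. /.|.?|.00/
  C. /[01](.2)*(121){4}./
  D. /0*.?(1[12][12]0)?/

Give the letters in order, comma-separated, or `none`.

A → no match
B → match
C → no match
D → no match

B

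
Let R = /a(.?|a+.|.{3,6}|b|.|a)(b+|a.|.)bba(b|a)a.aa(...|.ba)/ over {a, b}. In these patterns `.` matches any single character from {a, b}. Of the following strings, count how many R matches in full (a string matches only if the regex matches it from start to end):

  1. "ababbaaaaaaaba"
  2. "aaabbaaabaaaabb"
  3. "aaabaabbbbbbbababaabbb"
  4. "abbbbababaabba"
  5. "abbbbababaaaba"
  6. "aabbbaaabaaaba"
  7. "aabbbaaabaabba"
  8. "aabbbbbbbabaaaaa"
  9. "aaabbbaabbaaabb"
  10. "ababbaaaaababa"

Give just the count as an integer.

6

1 → match
2 → no match
3 → match
4 → match
5 → match
6 → match
7 → match
8 → no match
9 → no match
10 → no match
Total matched: 6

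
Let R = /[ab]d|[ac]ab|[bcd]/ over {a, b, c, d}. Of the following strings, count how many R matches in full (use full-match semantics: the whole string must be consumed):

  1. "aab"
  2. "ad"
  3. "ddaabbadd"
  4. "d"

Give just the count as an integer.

3

1 → match
2 → match
3 → no match
4 → match
Total matched: 3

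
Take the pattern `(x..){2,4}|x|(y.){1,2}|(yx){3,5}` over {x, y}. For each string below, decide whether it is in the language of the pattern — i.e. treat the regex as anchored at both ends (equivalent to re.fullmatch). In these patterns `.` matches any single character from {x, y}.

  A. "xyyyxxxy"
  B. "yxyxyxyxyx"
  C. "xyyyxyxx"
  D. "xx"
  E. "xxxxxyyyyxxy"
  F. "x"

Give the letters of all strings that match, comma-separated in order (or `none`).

A → no match
B → match
C → no match
D → no match
E → no match
F → match

B, F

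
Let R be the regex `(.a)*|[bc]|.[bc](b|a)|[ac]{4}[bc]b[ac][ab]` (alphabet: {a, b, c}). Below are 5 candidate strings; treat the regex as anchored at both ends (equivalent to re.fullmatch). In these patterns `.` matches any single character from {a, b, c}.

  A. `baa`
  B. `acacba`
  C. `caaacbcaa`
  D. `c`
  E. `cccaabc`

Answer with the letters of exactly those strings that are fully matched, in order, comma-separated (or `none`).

A → no match
B → no match
C → no match
D → match
E → no match

D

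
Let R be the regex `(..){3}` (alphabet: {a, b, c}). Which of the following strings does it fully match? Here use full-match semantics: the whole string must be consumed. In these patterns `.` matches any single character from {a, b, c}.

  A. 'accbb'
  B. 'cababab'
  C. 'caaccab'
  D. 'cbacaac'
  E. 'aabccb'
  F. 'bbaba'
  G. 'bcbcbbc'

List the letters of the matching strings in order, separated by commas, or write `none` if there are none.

A → no match
B → no match
C → no match
D → no match
E → match
F → no match
G → no match

E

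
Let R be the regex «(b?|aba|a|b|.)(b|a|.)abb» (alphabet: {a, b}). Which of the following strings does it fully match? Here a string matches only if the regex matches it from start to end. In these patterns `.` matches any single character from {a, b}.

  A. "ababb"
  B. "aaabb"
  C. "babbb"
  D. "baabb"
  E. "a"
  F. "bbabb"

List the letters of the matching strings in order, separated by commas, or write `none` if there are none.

A, B, D, F

A → match
B → match
C → no match — must end with "abb"
D → match
E → no match — must end with "abb"
F → match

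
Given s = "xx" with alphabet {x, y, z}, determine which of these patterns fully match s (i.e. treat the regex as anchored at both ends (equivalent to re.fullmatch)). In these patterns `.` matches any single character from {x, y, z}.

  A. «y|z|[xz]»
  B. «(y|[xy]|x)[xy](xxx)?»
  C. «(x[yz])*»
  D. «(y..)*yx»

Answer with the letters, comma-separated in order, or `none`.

B

A → no match
B → match
C → no match
D → no match — must end with "yx"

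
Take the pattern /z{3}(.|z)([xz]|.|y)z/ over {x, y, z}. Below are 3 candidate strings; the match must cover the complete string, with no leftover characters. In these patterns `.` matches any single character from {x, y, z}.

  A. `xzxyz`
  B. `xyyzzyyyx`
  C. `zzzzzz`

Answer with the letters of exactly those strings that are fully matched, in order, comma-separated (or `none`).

C

A → no match — must start with `z`
B → no match — must start with `z`
C → match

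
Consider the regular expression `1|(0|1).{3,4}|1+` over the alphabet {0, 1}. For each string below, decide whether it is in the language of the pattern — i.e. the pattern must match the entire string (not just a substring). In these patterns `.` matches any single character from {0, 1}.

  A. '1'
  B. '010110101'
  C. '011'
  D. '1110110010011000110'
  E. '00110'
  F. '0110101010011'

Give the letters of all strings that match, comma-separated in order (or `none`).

A → match
B → no match
C → no match
D → no match
E → match
F → no match

A, E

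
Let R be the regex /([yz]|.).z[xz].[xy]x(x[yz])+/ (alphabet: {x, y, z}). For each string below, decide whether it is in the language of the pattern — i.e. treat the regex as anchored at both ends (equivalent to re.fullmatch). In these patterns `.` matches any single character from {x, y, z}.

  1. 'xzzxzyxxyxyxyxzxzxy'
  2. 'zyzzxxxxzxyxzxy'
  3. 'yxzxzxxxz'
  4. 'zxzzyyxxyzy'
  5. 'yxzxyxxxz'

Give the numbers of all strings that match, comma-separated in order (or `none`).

1, 2, 3, 5

1 → match
2 → match
3 → match
4 → no match
5 → match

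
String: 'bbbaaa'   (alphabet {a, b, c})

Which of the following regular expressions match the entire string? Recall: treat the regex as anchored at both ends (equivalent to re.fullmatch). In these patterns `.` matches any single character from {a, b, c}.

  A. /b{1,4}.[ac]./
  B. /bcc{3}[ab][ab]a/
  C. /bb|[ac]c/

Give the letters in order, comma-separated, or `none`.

A → match
B → no match — must start with 'bcc'
C → no match

A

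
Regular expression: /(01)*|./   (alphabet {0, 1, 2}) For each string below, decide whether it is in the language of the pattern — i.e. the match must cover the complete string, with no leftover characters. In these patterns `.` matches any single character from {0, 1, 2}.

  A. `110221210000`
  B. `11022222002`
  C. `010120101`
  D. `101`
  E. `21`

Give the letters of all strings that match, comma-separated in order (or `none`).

none

A. `110221210000` → no match
B. `11022222002` → no match
C. `010120101` → no match
D. `101` → no match
E. `21` → no match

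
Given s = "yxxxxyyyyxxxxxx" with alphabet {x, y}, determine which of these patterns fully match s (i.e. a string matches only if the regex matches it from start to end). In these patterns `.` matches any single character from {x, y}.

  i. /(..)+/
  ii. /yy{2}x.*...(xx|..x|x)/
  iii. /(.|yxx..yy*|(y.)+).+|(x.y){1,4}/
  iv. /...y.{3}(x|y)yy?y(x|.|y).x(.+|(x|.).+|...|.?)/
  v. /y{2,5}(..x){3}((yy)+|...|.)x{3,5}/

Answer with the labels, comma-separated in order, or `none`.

iii

i → no match
ii → no match — must start with "yy"
iii → match
iv → no match
v → no match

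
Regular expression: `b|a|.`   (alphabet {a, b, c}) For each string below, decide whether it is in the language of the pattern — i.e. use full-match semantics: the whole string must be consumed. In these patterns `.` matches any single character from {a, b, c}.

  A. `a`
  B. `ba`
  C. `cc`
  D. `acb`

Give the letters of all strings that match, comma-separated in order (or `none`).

A → match
B → no match
C → no match
D → no match

A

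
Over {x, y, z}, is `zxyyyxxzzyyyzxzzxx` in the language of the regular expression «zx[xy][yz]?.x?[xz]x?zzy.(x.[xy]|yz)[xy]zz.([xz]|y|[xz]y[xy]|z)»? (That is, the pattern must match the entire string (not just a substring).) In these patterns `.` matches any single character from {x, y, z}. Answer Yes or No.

Yes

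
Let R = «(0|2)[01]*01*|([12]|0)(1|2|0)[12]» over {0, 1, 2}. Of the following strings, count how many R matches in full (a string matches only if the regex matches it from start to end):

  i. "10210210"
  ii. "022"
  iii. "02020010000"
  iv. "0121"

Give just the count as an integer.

i → no match
ii → match
iii → no match
iv → no match
Total matched: 1

1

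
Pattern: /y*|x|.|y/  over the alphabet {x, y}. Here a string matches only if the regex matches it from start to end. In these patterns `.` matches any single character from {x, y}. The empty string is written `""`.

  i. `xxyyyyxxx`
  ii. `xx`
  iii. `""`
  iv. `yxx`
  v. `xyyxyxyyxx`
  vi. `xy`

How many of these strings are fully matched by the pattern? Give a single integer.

1

i. `xxyyyyxxx` → no match
ii. `xx` → no match
iii. `""` → match
iv. `yxx` → no match
v. `xyyxyxyyxx` → no match
vi. `xy` → no match
Total matched: 1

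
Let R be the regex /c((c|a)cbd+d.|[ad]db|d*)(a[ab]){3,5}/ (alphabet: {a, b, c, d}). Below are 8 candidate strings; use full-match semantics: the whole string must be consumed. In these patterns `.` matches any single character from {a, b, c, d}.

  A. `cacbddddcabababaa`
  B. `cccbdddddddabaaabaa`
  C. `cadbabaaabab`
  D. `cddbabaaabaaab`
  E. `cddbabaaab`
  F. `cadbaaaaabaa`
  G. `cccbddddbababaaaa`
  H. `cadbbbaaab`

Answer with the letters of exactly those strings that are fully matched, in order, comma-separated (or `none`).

A → match
B → match
C → match
D → match
E → match
F → match
G → match
H → no match

A, B, C, D, E, F, G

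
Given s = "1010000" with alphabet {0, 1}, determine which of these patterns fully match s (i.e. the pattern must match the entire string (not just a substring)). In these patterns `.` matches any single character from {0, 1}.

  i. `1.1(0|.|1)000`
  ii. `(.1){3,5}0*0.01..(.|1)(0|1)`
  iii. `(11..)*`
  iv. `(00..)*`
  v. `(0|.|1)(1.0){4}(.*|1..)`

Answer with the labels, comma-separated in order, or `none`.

i → match
ii → no match
iii → no match
iv → no match
v → no match

i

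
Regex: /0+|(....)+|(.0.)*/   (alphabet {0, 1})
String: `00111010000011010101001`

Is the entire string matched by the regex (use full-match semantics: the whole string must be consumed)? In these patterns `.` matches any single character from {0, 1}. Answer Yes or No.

No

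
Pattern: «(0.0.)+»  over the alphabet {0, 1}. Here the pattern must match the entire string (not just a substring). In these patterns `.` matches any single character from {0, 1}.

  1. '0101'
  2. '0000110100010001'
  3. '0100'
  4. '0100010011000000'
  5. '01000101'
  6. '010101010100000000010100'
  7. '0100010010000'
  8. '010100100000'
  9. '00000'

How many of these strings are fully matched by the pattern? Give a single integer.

4

1 → match
2 → no match
3 → match
4 → no match
5 → match
6 → match
7 → no match
8 → no match
9 → no match
Total matched: 4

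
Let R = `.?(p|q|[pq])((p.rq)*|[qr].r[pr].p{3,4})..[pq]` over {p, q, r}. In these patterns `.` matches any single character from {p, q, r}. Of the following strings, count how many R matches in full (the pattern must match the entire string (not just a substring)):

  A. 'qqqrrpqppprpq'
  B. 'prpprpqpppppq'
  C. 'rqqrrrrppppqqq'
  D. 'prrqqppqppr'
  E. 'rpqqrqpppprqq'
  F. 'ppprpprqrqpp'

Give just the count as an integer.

A → match
B → no match
C → match
D. 'prrqqppqppr' → no match
E → no match
F. 'ppprpprqrqpp' → no match
Total matched: 2

2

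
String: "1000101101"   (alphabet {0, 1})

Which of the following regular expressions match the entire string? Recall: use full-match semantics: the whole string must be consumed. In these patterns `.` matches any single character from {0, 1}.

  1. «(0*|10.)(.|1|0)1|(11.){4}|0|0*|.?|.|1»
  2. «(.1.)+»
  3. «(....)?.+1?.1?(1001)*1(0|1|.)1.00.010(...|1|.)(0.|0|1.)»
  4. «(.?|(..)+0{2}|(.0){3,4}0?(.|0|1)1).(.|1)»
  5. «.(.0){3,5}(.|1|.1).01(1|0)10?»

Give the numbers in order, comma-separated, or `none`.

4

1 → no match
2 → no match
3 → no match
4 → match
5 → no match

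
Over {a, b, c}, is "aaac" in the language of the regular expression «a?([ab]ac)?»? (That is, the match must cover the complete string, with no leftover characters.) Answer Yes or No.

Yes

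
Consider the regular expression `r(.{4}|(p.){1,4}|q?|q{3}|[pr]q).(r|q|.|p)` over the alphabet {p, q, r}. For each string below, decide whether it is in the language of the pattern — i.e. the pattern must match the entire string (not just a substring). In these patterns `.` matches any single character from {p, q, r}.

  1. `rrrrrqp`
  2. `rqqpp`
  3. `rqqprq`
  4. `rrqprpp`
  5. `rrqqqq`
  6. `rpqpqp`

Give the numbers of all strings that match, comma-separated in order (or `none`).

1, 4

1. `rrrrrqp` → match
2. `rqqpp` → no match
3. `rqqprq` → no match
4. `rrqprpp` → match
5. `rrqqqq` → no match
6. `rpqpqp` → no match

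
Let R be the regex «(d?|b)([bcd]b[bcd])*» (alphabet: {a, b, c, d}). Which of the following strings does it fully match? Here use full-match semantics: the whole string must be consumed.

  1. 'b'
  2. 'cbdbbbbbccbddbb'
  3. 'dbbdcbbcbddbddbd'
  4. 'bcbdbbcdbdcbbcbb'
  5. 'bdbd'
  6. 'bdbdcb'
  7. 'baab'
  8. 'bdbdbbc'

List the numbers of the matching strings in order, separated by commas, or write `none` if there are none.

1 → match
2 → match
3 → match
4 → match
5 → match
6 → no match
7 → no match
8 → match

1, 2, 3, 4, 5, 8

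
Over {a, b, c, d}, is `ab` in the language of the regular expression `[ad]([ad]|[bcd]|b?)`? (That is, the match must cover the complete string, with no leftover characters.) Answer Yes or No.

Yes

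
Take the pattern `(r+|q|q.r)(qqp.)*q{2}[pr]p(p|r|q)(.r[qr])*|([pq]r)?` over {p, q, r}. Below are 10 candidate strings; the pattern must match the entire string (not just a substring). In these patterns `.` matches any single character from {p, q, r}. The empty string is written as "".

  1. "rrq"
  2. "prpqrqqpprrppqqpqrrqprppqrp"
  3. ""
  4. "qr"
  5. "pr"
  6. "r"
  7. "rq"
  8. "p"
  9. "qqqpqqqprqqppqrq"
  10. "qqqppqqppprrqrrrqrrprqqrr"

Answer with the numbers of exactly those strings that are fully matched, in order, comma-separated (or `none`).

1 → no match
2 → no match
3 → match
4 → match
5 → match
6 → no match
7 → no match
8 → no match
9 → no match
10 → match

3, 4, 5, 10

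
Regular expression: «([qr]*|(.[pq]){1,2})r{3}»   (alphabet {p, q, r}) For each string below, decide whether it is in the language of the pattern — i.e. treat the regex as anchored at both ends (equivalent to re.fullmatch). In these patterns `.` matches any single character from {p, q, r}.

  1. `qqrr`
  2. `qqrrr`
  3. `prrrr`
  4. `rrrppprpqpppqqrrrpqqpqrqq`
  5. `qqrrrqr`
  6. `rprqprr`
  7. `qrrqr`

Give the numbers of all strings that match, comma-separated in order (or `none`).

1 → no match
2 → match
3 → no match
4 → no match — must end with `r`
5 → no match
6 → no match
7 → no match

2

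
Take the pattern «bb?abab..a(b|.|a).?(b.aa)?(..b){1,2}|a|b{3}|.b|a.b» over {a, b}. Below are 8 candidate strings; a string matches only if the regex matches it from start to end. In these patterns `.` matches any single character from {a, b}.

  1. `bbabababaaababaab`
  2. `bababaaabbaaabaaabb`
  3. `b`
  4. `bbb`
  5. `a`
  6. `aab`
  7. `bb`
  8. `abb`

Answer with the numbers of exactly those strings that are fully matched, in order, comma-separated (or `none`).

1, 4, 5, 6, 7, 8

1 → match
2 → no match
3 → no match
4 → match
5 → match
6 → match
7 → match
8 → match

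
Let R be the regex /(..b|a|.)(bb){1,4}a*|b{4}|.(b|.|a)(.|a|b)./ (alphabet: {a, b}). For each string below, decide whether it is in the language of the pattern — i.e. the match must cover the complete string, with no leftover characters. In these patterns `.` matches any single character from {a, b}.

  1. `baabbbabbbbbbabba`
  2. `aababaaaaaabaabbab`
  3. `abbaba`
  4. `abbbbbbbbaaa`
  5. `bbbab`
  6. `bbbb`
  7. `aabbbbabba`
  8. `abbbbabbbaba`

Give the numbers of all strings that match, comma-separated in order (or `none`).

1 → no match
2 → no match
3 → no match
4 → match
5 → no match
6 → match
7 → no match
8 → no match

4, 6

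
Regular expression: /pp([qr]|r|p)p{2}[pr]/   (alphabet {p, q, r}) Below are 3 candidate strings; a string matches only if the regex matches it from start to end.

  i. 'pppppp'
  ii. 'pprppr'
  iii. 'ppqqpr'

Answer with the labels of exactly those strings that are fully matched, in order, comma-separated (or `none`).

i, ii

i → match
ii → match
iii → no match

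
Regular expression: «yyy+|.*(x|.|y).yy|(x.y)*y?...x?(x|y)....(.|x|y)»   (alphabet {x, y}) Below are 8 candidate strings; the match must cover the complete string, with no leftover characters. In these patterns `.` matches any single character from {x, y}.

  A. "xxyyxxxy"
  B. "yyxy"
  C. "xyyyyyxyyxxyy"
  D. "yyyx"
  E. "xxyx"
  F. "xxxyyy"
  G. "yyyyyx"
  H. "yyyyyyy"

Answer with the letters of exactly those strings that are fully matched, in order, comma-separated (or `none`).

C, F, H

A → no match
B → no match
C → match
D → no match
E → no match
F → match
G → no match
H → match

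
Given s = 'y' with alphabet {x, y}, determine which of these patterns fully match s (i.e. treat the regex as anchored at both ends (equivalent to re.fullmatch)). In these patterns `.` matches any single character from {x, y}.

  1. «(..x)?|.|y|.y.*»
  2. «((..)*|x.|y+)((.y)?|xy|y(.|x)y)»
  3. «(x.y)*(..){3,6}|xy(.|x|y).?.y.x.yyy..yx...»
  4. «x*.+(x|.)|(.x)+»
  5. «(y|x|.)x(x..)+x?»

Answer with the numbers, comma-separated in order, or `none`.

1, 2

1 → match
2 → match
3 → no match
4 → no match
5 → no match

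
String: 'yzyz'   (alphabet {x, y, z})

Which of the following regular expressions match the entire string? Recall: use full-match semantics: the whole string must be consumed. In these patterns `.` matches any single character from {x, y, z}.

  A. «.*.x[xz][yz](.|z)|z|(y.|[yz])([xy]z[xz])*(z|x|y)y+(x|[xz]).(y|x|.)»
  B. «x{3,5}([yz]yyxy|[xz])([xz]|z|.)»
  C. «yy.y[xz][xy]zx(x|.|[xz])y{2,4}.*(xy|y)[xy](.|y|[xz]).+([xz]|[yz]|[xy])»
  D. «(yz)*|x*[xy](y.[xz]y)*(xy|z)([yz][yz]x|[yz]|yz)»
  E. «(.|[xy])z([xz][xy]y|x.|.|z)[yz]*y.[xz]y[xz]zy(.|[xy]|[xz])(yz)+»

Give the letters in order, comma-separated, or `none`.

D

A → no match
B → no match — must start with 'x'
C → no match — must start with 'yy'
D → match
E → no match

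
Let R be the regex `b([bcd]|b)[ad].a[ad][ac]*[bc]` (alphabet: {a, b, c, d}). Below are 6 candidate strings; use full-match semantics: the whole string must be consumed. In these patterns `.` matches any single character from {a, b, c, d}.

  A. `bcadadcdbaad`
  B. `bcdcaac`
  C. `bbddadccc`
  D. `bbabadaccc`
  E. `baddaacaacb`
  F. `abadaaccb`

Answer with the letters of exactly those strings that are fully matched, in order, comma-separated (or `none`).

A. `bcadadcdbaad` → no match
B. `bcdcaac` → match
C. `bbddadccc` → match
D. `bbabadaccc` → match
E. `baddaacaacb` → no match
F. `abadaaccb` → no match — must start with `b`

B, C, D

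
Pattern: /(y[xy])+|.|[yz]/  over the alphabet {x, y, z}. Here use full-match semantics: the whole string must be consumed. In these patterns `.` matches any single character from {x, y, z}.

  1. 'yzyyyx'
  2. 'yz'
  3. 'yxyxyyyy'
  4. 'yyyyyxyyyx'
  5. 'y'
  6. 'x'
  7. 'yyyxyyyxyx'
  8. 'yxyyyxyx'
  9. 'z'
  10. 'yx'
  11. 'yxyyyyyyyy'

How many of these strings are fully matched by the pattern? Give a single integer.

9

1 → no match
2 → no match
3 → match
4 → match
5 → match
6 → match
7 → match
8 → match
9 → match
10 → match
11 → match
Total matched: 9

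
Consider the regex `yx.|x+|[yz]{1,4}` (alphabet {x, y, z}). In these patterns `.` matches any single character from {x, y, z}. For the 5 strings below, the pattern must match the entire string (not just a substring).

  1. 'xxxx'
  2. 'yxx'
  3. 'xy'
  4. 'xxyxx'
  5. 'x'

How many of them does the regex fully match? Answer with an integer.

1 → match
2 → match
3 → no match
4 → no match
5 → match
Total matched: 3

3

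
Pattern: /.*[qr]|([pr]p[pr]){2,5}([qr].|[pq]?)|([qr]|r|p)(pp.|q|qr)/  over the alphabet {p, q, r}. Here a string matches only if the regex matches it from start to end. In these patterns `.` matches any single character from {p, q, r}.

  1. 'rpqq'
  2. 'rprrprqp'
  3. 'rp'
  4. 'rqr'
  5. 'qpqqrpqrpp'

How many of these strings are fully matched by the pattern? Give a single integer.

1 → match
2 → match
3 → no match
4 → match
5 → no match
Total matched: 3

3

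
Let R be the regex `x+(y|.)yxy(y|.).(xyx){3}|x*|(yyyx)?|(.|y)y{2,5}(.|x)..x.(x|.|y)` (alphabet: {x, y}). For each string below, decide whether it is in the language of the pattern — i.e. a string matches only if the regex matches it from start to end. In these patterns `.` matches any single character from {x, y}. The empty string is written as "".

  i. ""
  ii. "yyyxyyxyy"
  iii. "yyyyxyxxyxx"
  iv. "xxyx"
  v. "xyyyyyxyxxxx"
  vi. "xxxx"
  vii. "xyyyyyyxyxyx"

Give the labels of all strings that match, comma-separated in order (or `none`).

i → match
ii → match
iii → no match
iv → no match
v → match
vi → match
vii → match

i, ii, v, vi, vii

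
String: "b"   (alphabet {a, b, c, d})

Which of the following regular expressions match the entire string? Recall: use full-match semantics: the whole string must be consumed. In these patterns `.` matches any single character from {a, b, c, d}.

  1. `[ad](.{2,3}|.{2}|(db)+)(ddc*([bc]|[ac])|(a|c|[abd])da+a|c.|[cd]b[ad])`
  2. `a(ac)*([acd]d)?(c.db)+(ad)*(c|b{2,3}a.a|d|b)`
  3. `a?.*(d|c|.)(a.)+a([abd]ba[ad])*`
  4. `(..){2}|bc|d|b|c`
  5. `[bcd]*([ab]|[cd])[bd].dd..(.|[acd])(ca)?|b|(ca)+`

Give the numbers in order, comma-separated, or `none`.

4, 5

1 → no match
2 → no match — must start with "a"
3 → no match
4 → match
5 → match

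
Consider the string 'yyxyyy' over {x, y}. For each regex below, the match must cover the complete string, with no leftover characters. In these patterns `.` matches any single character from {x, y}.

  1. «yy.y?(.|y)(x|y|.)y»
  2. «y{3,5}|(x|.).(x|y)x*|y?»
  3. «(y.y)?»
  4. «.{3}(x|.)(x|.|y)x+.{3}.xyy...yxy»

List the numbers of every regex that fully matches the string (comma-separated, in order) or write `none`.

1 → match
2 → no match
3 → no match
4 → no match — must end with 'yxy'

1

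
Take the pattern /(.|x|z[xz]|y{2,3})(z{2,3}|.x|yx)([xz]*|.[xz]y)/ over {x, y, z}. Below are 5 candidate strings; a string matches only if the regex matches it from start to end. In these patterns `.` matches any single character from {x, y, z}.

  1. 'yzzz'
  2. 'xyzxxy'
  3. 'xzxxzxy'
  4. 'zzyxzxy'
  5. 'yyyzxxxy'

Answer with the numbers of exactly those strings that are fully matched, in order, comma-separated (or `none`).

1 → match
2 → no match
3 → no match
4 → match
5 → match

1, 4, 5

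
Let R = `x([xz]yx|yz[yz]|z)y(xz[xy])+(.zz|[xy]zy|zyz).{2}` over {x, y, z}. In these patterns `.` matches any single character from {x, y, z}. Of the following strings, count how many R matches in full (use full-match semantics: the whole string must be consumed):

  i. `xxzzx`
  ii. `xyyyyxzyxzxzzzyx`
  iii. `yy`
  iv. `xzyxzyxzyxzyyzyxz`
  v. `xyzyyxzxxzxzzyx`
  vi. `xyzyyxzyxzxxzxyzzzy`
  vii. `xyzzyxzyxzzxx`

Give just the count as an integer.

3

i. `xxzzx` → no match
ii → no match
iii. `yy` → no match — must start with `x`
iv → match
v → no match
vi → match
vii → match
Total matched: 3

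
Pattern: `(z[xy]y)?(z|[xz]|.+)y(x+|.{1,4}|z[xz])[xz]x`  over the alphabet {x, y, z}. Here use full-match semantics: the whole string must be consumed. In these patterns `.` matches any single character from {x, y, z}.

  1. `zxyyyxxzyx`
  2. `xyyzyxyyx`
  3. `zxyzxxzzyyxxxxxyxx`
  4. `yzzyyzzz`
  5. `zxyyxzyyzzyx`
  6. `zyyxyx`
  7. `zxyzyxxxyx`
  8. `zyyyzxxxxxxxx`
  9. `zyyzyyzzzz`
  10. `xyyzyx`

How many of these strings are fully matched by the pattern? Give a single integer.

1 → no match
2 → no match
3 → no match
4 → no match — must end with `x`
5 → no match
6 → no match
7 → no match
8 → no match
9 → no match — must end with `x`
10 → no match
Total matched: 0

0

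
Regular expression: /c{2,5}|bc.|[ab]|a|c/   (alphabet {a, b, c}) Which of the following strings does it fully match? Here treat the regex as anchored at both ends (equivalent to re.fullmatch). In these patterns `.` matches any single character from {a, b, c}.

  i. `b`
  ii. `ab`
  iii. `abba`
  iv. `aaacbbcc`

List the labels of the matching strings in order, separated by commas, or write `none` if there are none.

i

i → match
ii → no match
iii → no match
iv → no match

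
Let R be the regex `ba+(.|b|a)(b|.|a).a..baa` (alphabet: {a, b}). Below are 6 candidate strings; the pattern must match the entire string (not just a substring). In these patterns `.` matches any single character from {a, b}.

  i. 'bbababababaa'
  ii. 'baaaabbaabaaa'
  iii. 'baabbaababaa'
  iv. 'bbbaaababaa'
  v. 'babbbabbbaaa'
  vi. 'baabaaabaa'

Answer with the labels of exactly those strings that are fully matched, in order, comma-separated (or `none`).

i → no match — must start with 'ba'
ii → no match — must end with 'baa'
iii → match
iv → no match — must start with 'ba'
v → no match — must end with 'baa'
vi → no match

iii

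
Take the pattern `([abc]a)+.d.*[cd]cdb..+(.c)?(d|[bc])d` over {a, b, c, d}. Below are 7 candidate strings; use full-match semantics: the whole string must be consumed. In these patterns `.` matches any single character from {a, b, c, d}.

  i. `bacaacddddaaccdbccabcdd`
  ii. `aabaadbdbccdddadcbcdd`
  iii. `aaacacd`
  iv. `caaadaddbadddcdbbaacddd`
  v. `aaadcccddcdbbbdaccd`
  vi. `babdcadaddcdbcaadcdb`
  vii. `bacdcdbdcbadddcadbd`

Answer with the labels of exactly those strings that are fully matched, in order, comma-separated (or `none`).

v

i → no match
ii → no match
iii → no match
iv → no match
v → match
vi → no match — must end with `d`
vii → no match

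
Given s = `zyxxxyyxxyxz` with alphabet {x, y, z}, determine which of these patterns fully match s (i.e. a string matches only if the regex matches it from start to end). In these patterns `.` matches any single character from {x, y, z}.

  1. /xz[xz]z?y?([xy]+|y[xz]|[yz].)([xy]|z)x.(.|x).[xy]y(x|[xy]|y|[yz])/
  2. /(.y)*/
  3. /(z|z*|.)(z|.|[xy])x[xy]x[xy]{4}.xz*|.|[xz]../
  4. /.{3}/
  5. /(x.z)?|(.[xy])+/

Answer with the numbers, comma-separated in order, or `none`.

3

1 → no match — must start with `xz`
2 → no match
3 → match
4 → no match
5 → no match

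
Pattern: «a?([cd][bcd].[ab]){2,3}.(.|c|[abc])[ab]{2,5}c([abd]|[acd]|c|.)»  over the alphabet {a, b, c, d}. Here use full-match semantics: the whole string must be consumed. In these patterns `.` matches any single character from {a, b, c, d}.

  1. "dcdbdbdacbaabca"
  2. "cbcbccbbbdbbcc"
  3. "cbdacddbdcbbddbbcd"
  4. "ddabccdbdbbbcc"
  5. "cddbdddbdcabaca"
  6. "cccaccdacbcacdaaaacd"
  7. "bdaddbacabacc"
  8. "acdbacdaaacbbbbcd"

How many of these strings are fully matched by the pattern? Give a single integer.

1 → match
2 → match
3 → match
4 → match
5 → match
6 → match
7 → no match
8 → match
Total matched: 7

7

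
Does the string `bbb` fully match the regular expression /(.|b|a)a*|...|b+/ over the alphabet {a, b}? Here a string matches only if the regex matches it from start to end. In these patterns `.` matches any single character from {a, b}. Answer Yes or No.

Yes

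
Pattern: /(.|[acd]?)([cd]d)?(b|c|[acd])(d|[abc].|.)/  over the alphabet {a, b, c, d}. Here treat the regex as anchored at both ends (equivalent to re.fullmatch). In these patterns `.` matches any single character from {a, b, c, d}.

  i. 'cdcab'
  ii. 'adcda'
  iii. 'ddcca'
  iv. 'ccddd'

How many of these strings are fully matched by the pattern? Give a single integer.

i. 'cdcab' → match
ii. 'adcda' → no match
iii. 'ddcca' → match
iv. 'ccddd' → match
Total matched: 3

3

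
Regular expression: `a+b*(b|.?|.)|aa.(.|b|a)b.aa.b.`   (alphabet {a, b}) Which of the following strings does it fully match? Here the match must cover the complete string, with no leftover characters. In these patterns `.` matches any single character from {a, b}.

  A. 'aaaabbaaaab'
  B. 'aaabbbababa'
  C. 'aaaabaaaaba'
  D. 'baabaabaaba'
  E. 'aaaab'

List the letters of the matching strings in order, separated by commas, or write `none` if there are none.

C, E

A → no match
B → no match
C → match
D → no match
E → match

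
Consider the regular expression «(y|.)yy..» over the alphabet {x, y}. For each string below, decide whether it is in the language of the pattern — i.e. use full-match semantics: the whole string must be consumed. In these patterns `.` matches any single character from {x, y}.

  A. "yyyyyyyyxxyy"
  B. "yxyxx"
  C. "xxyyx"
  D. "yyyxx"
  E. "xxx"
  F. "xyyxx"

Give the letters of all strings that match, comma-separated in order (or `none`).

D, F

A. "yyyyyyyyxxyy" → no match
B. "yxyxx" → no match
C. "xxyyx" → no match
D. "yyyxx" → match
E. "xxx" → no match
F. "xyyxx" → match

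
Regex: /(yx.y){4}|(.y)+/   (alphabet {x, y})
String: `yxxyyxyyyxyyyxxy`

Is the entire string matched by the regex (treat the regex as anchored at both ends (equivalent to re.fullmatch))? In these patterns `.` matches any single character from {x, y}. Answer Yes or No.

Yes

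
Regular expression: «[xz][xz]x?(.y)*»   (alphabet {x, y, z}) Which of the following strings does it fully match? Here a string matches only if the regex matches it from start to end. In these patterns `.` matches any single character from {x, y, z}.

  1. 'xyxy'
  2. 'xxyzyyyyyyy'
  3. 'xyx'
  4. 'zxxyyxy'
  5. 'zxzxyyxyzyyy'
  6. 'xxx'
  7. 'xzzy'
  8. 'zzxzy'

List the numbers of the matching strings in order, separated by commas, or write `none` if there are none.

1 → no match
2 → no match
3 → no match
4 → match
5 → no match
6 → match
7 → match
8 → match

4, 6, 7, 8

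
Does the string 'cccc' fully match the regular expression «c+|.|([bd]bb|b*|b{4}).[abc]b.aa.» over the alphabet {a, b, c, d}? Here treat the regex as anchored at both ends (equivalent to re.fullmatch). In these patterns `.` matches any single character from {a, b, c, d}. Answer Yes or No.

Yes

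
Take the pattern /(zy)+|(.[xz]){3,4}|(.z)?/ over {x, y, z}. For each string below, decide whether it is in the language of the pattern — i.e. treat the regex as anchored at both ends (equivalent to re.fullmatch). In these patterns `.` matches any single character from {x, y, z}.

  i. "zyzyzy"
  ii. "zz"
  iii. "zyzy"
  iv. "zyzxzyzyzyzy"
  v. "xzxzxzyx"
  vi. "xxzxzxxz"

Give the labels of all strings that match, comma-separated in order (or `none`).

i, ii, iii, v, vi

i → match
ii → match
iii → match
iv → no match
v → match
vi → match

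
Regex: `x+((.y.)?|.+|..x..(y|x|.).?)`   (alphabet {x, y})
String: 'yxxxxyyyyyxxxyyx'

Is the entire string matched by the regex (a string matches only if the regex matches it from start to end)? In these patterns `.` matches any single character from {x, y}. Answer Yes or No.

No

Every match must start with 'x', but 'yxxxxyyyyyxxxyyx' does not.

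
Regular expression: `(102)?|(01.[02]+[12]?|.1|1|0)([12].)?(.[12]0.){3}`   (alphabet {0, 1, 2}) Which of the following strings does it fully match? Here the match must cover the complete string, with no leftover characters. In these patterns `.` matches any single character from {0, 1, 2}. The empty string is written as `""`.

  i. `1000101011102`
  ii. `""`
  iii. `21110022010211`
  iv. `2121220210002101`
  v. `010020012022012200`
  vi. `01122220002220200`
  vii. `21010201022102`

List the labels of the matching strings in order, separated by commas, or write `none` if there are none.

ii, vii

i → no match
ii. `""` → match
iii → no match
iv → no match
v → no match
vi → no match
vii → match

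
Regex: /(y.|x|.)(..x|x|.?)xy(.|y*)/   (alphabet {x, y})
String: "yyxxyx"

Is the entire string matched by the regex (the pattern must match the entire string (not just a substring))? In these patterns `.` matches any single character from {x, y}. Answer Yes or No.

Yes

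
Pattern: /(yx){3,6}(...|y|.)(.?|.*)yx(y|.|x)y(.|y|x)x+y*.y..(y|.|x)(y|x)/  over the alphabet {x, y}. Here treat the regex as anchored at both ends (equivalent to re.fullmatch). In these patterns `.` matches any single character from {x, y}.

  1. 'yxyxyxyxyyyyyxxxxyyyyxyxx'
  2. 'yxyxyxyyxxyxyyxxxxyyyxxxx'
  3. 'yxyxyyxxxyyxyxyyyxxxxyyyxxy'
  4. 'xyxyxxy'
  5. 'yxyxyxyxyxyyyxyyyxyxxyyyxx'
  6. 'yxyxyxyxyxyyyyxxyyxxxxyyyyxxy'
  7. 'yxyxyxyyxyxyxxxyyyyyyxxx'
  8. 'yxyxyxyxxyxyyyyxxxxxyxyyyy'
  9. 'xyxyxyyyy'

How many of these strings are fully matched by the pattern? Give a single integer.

2

1 → no match
2 → match
3 → no match
4 → no match — must start with 'yx'
5 → no match
6 → match
7 → no match
8 → no match
9 → no match — must start with 'yx'
Total matched: 2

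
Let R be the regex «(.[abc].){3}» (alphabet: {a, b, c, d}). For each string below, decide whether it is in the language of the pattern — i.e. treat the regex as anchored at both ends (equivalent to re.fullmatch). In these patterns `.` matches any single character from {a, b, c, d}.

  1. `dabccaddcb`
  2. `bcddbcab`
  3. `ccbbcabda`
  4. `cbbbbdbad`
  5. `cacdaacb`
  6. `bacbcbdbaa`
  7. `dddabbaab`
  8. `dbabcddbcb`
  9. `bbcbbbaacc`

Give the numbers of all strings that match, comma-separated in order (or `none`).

4

1. `dabccaddcb` → no match
2. `bcddbcab` → no match
3. `ccbbcabda` → no match
4. `cbbbbdbad` → match
5. `cacdaacb` → no match
6. `bacbcbdbaa` → no match
7. `dddabbaab` → no match
8. `dbabcddbcb` → no match
9. `bbcbbbaacc` → no match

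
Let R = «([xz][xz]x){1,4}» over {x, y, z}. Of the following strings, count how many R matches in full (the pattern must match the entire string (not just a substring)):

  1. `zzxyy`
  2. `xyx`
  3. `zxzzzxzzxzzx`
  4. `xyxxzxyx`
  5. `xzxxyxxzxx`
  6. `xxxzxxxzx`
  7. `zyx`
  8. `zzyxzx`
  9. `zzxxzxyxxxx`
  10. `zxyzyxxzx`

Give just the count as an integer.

1

1. `zzxyy` → no match — must end with `x`
2. `xyx` → no match
3. `zxzzzxzzxzzx` → no match
4. `xyxxzxyx` → no match
5. `xzxxyxxzxx` → no match
6. `xxxzxxxzx` → match
7. `zyx` → no match
8. `zzyxzx` → no match
9. `zzxxzxyxxxx` → no match
10. `zxyzyxxzx` → no match
Total matched: 1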